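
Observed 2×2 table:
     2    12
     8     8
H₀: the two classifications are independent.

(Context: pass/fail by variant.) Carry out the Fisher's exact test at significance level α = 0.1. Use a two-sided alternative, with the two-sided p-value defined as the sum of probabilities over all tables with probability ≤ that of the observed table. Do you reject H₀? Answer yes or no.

Margins: r₁=14, r₂=16, c₁=10, c₂=20, n=30
p_obs = C(14,2)·C(16,8)/C(30,10); sum pmf over tables with pmf ≤ p_obs
p-value (two-sided) = 0.05767
At α=0.1: p < α → reject H₀

reject H₀: yes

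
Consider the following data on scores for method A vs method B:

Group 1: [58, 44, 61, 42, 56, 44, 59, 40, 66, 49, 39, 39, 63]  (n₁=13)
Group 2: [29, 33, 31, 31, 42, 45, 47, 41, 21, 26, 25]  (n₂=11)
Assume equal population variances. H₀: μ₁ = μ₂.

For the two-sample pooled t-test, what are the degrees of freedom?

degrees of freedom = 22

df = n₁ + n₂ − 2 = 13 + 11 − 2 = 22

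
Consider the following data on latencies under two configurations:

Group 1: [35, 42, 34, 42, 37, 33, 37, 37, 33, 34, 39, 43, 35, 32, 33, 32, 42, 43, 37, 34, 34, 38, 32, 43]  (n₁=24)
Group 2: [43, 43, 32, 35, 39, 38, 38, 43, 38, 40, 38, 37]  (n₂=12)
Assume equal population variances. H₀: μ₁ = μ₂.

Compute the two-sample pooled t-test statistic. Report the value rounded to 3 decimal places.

test statistic = -1.484

x̄₁=36.708, s₁=3.917, n₁=24
x̄₂=38.667, s₂=3.312, n₂=12
s_p² = [23·3.917² + 11·3.312²]/34 = 13.9301
SE = √(s_p²·(1/24+1/12)) = 1.3196
t = (36.708−38.667)/1.3196 = -1.4841
df = 34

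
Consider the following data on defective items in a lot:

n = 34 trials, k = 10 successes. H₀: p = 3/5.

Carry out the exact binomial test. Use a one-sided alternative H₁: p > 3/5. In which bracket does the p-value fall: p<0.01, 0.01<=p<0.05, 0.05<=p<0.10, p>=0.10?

Exact binomial: n=34, k=10, p₀=3/5=0.6000
P(X≥10) from Σ C(n,i)·p₀^i·(1−p₀)^(n−i)
p-value (one-sided, H₁ greater) = 0.99992
→ bracket: p>=0.10

p-value bracket: p>=0.10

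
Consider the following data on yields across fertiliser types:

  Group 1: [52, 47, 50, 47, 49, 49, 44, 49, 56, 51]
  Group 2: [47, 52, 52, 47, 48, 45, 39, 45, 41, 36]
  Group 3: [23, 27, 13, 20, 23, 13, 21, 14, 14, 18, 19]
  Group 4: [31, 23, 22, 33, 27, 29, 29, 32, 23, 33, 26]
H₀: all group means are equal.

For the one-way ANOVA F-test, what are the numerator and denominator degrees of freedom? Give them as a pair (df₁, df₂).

degrees of freedom = [3, 38]

k = 4 groups, N = 42 total
df = (k−1, N−k) = (4−1, 42−4) = (3, 38)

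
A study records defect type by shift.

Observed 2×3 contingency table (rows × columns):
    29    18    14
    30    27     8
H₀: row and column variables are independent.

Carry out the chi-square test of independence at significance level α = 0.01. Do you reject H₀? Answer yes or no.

reject H₀: no

Row totals [61, 65], col totals [59, 45, 22], n=126
χ² = (29−28.56)²/28.56 + (18−21.79)²/21.79 + (14−10.65)²/10.65 + (30−30.44)²/30.44 + (27−23.21)²/23.21 + (8−11.35)²/11.35 = 3.3297
df = 2
p-value (upper-tail) = 0.18922
At α=0.01: p ≥ α → fail to reject H₀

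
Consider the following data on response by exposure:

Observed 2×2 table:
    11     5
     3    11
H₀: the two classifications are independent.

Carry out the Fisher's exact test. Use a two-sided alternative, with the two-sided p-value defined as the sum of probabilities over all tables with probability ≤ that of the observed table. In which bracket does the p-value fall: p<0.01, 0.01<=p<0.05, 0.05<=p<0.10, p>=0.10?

Margins: r₁=16, r₂=14, c₁=14, c₂=16, n=30
p_obs = C(16,11)·C(14,3)/C(30,14); sum pmf over tables with pmf ≤ p_obs
p-value (two-sided) = 0.01361
→ bracket: 0.01<=p<0.05

p-value bracket: 0.01<=p<0.05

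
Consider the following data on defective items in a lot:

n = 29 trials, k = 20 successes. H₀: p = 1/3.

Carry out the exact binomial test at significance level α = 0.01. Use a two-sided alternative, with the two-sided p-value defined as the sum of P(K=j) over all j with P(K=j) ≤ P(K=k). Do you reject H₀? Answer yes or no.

Exact binomial: n=29, k=20, p₀=1/3=0.3333
P(X=j) = C(n,j)·p₀^j·(1−p₀)^(n−j); p = Σ P(X=j) over j with P(X=j) ≤ P(X=20)
p-value (two-sided) = 0.00010
At α=0.01: p < α → reject H₀

reject H₀: yes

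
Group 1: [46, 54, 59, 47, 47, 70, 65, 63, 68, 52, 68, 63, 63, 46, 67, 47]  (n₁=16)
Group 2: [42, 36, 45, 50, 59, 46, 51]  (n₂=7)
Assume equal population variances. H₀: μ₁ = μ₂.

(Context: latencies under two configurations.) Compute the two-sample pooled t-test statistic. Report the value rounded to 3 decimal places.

x̄₁=57.812, s₁=9.138, n₁=16
x̄₂=47.000, s₂=7.303, n₂=7
s_p² = [15·9.138² + 6·7.303²]/21 = 74.8780
SE = √(s_p²·(1/16+1/7)) = 3.9213
t = (57.812−47.000)/3.9213 = 2.7574
df = 21

test statistic = 2.757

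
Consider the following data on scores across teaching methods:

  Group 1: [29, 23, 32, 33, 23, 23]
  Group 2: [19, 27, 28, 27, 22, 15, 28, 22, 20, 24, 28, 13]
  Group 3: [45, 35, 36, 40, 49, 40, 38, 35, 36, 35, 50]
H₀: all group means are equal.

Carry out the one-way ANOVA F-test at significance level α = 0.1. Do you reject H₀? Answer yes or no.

Group means [27.17, 22.75, 39.91], grand mean 30.172
SSB = Σnᵢ(x̄ᵢ−x̄)² = 1758.146; SSW = ΣΣ(x−x̄ᵢ)² = 727.992
MSB = 1758.146/2 = 879.0728; MSW = 727.992/26 = 27.9997
F = MSB/MSW = 31.3958
df = (2, 26)
p-value (upper-tail) = 0.00000
At α=0.1: p < α → reject H₀

reject H₀: yes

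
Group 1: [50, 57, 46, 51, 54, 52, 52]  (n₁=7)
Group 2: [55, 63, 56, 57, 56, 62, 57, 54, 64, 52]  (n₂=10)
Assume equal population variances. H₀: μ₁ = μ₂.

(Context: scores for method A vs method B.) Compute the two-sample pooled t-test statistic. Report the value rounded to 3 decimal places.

test statistic = -3.149

x̄₁=51.714, s₁=3.402, n₁=7
x̄₂=57.600, s₂=4.033, n₂=10
s_p² = [6·3.402² + 9·4.033²]/15 = 14.3886
SE = √(s_p²·(1/7+1/10)) = 1.8693
t = (51.714−57.600)/1.8693 = -3.1486
df = 15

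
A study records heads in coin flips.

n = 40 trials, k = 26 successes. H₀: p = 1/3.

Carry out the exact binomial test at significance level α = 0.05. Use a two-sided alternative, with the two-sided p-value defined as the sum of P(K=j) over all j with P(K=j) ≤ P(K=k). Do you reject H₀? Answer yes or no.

reject H₀: yes

Exact binomial: n=40, k=26, p₀=1/3=0.3333
P(X=j) = C(n,j)·p₀^j·(1−p₀)^(n−j); p = Σ P(X=j) over j with P(X=j) ≤ P(X=26)
p-value (two-sided) = 0.00006
At α=0.05: p < α → reject H₀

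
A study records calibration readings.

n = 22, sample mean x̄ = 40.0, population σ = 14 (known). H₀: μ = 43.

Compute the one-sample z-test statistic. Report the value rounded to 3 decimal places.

test statistic = -1.005

SE = σ/√n = 14/√22 = 2.9848
z = (x̄−μ₀)/SE = (40.0−43)/2.9848 = -1.0051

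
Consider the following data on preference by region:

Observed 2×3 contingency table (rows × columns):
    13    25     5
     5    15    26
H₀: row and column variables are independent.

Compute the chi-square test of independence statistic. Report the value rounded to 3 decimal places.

Row totals [43, 46], col totals [18, 40, 31], n=89
χ² = (13−8.70)²/8.70 + (25−19.33)²/19.33 + (5−14.98)²/14.98 + (5−9.30)²/9.30 + (15−20.67)²/20.67 + (26−16.02)²/16.02 = 20.2032
df = 2

test statistic = 20.203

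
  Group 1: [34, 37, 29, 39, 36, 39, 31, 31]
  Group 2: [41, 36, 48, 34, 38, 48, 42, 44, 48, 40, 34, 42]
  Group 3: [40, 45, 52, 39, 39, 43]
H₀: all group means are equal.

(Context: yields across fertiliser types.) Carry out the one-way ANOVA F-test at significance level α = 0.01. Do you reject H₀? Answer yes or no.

Group means [34.50, 41.25, 43.00], grand mean 39.577
SSB = Σnᵢ(x̄ᵢ−x̄)² = 310.096; SSW = ΣΣ(x−x̄ᵢ)² = 520.250
MSB = 310.096/2 = 155.0481; MSW = 520.250/23 = 22.6196
F = MSB/MSW = 6.8546
df = (2, 23)
p-value (upper-tail) = 0.00462
At α=0.01: p < α → reject H₀

reject H₀: yes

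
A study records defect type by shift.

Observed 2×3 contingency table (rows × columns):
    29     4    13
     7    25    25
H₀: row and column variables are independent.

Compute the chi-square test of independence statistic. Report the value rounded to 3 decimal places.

Row totals [46, 57], col totals [36, 29, 38], n=103
χ² = (29−16.08)²/16.08 + (4−12.95)²/12.95 + (13−16.97)²/16.97 + (7−19.92)²/19.92 + (25−16.05)²/16.05 + (25−21.03)²/21.03 = 31.6268
df = 2

test statistic = 31.627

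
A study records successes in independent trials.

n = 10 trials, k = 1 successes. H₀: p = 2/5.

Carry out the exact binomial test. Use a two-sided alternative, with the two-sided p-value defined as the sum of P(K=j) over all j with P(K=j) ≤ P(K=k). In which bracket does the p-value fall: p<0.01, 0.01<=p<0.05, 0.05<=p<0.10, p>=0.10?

p-value bracket: 0.05<=p<0.10

Exact binomial: n=10, k=1, p₀=2/5=0.4000
P(X=j) = C(n,j)·p₀^j·(1−p₀)^(n−j); p = Σ P(X=j) over j with P(X=j) ≤ P(X=1)
p-value (two-sided) = 0.05865
→ bracket: 0.05<=p<0.10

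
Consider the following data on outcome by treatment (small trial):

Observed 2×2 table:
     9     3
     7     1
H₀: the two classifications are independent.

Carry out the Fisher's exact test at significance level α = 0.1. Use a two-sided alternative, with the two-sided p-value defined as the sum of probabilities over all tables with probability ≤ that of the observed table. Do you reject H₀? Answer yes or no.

reject H₀: no

Margins: r₁=12, r₂=8, c₁=16, c₂=4, n=20
p_obs = C(12,9)·C(8,7)/C(20,16); sum pmf over tables with pmf ≤ p_obs
p-value (two-sided) = 0.61858
At α=0.1: p ≥ α → fail to reject H₀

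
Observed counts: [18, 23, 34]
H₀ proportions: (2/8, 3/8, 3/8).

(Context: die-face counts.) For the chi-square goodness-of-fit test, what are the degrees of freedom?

df = k − 1 = 3 − 1 = 2

degrees of freedom = 2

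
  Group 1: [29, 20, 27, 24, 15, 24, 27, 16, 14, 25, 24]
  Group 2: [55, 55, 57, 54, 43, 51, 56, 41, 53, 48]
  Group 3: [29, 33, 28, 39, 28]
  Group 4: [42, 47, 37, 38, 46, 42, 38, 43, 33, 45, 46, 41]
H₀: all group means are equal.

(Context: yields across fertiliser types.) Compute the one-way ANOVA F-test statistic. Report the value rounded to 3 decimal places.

Group means [22.27, 51.30, 31.40, 41.50], grand mean 37.184
SSB = Σnᵢ(x̄ᵢ−x̄)² = 4829.229; SSW = ΣΣ(x−x̄ᵢ)² = 842.482
MSB = 4829.229/3 = 1609.7429; MSW = 842.482/34 = 24.7789
F = MSB/MSW = 64.9643
df = (3, 34)

test statistic = 64.964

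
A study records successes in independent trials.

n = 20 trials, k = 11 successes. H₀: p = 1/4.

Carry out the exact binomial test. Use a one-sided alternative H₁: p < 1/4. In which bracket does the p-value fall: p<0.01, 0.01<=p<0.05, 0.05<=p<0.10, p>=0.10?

Exact binomial: n=20, k=11, p₀=1/4=0.2500
P(X≤11) from Σ C(n,i)·p₀^i·(1−p₀)^(n−i)
p-value (one-sided, H₁ less) = 0.99906
→ bracket: p>=0.10

p-value bracket: p>=0.10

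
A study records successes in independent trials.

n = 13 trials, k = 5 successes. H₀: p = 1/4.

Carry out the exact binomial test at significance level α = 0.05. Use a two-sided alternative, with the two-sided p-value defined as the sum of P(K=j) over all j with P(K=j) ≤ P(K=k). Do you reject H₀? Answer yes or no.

reject H₀: no

Exact binomial: n=13, k=5, p₀=1/4=0.2500
P(X=j) = C(n,j)·p₀^j·(1−p₀)^(n−j); p = Σ P(X=j) over j with P(X=j) ≤ P(X=5)
p-value (two-sided) = 0.33274
At α=0.05: p ≥ α → fail to reject H₀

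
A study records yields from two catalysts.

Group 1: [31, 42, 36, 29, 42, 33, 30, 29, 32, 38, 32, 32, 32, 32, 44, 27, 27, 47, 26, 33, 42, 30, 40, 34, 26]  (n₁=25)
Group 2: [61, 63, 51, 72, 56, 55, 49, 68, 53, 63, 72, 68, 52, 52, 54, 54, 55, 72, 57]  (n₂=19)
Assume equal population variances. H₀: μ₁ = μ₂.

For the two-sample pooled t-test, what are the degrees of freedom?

degrees of freedom = 42

df = n₁ + n₂ − 2 = 25 + 19 − 2 = 42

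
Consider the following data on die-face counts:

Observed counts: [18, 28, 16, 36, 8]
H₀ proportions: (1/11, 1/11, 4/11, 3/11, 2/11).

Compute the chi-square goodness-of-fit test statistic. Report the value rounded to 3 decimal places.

n = 106; E_i = n·p_i = [9.64, 9.64, 38.55, 28.91, 19.27]
χ² = (18−9.64)²/9.64 + (28−9.64)²/9.64 + (16−38.55)²/38.55 + (36−28.91)²/28.91 + (8−19.27)²/19.27 = 63.7736
df = 4

test statistic = 63.774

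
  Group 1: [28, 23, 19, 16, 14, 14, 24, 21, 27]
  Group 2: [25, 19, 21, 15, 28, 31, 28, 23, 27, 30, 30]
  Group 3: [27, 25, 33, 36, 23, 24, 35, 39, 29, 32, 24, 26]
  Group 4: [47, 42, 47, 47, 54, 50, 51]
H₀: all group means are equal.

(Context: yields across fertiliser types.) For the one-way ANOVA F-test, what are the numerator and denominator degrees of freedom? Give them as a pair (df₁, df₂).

k = 4 groups, N = 39 total
df = (k−1, N−k) = (4−1, 39−4) = (3, 35)

degrees of freedom = [3, 35]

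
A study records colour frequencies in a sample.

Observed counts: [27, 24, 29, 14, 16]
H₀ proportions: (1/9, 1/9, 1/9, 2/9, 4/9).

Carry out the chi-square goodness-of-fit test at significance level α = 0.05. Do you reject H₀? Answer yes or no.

n = 110; E_i = n·p_i = [12.22, 12.22, 12.22, 24.44, 48.89]
χ² = (27−12.22)²/12.22 + (24−12.22)²/12.22 + (29−12.22)²/12.22 + (14−24.44)²/24.44 + (16−48.89)²/48.89 = 78.8364
df = 4
p-value (upper-tail) = 0.00000
At α=0.05: p < α → reject H₀

reject H₀: yes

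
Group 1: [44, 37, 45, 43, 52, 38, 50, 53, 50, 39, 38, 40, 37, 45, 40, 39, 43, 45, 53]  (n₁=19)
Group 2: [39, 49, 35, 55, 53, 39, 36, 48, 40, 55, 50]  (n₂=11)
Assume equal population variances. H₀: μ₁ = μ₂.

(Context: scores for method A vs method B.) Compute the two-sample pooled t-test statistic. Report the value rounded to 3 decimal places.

x̄₁=43.737, s₁=5.546, n₁=19
x̄₂=45.364, s₂=7.685, n₂=11
s_p² = [18·5.546² + 10·7.685²]/28 = 40.8653
SE = √(s_p²·(1/19+1/11)) = 2.4219
t = (43.737−45.364)/2.4219 = -0.6717
df = 28

test statistic = -0.672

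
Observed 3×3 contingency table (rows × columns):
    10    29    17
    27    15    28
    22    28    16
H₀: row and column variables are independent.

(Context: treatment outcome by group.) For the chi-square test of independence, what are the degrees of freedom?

degrees of freedom = 4

df = (r−1)(c−1) = (3−1)·(3−1) = 4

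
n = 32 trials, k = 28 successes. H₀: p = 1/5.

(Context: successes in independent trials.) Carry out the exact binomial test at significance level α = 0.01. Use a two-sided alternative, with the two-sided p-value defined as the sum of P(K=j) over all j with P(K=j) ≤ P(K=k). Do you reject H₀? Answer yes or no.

Exact binomial: n=32, k=28, p₀=1/5=0.2000
P(X=j) = C(n,j)·p₀^j·(1−p₀)^(n−j); p = Σ P(X=j) over j with P(X=j) ≤ P(X=28)
p-value (two-sided) = 0.00000
At α=0.01: p < α → reject H₀

reject H₀: yes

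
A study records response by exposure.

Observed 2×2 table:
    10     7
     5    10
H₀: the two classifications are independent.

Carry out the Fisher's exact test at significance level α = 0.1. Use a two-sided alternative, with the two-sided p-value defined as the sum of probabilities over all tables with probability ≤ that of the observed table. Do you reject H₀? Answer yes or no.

reject H₀: no

Margins: r₁=17, r₂=15, c₁=15, c₂=17, n=32
p_obs = C(17,10)·C(15,5)/C(32,15); sum pmf over tables with pmf ≤ p_obs
p-value (two-sided) = 0.17770
At α=0.1: p ≥ α → fail to reject H₀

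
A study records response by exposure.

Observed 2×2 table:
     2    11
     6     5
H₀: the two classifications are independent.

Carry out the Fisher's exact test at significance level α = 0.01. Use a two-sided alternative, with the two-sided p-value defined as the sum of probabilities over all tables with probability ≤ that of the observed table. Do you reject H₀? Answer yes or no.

Margins: r₁=13, r₂=11, c₁=8, c₂=16, n=24
p_obs = C(13,2)·C(11,6)/C(24,8); sum pmf over tables with pmf ≤ p_obs
p-value (two-sided) = 0.08247
At α=0.01: p ≥ α → fail to reject H₀

reject H₀: no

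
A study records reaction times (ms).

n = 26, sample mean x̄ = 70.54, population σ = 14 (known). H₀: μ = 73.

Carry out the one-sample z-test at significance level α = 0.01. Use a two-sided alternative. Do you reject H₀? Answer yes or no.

reject H₀: no

SE = σ/√n = 14/√26 = 2.7456
z = (x̄−μ₀)/SE = (70.54−73)/2.7456 = -0.8960
p-value (two-sided) = 0.37027
At α=0.01: p ≥ α → fail to reject H₀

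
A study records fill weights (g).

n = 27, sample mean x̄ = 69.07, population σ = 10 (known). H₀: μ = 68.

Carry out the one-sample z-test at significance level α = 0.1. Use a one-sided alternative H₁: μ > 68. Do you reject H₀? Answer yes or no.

reject H₀: no

SE = σ/√n = 10/√27 = 1.9245
z = (x̄−μ₀)/SE = (69.07−68)/1.9245 = 0.5560
p-value (one-sided, H₁ greater) = 0.28911
At α=0.1: p ≥ α → fail to reject H₀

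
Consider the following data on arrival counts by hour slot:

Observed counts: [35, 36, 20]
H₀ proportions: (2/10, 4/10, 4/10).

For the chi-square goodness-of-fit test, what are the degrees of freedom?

degrees of freedom = 2

df = k − 1 = 3 − 1 = 2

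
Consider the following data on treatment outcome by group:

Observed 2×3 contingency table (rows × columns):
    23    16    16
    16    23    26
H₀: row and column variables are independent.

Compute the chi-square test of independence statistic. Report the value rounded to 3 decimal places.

test statistic = 4.089

Row totals [55, 65], col totals [39, 39, 42], n=120
χ² = (23−17.88)²/17.88 + (16−17.88)²/17.88 + (16−19.25)²/19.25 + (16−21.12)²/21.12 + (23−21.12)²/21.12 + (26−22.75)²/22.75 = 4.0888
df = 2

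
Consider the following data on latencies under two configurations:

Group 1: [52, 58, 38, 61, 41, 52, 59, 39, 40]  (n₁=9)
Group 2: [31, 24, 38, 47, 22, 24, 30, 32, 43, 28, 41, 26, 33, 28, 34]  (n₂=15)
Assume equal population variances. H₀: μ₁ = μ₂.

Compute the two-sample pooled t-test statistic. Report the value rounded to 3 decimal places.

test statistic = 4.868

x̄₁=48.889, s₁=9.413, n₁=9
x̄₂=32.067, s₂=7.411, n₂=15
s_p² = [8·9.413² + 14·7.411²]/22 = 67.1737
SE = √(s_p²·(1/9+1/15)) = 3.4557
t = (48.889−32.067)/3.4557 = 4.8679
df = 22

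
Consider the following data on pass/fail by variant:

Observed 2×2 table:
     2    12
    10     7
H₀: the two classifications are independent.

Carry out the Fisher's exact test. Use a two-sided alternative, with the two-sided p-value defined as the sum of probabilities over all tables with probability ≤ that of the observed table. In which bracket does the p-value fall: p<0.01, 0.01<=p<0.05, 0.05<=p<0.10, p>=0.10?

p-value bracket: 0.01<=p<0.05

Margins: r₁=14, r₂=17, c₁=12, c₂=19, n=31
p_obs = C(14,2)·C(17,10)/C(31,12); sum pmf over tables with pmf ≤ p_obs
p-value (two-sided) = 0.02447
→ bracket: 0.01<=p<0.05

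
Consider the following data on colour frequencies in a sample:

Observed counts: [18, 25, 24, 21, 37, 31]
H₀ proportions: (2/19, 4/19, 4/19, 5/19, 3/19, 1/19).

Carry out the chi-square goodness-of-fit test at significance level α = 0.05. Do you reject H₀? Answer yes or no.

n = 156; E_i = n·p_i = [16.42, 32.84, 32.84, 41.05, 24.63, 8.21]
χ² = (18−16.42)²/16.42 + (25−32.84)²/32.84 + (24−32.84)²/32.84 + (21−41.05)²/41.05 + (37−24.63)²/24.63 + (31−8.21)²/8.21 = 83.6659
df = 5
p-value (upper-tail) = 0.00000
At α=0.05: p < α → reject H₀

reject H₀: yes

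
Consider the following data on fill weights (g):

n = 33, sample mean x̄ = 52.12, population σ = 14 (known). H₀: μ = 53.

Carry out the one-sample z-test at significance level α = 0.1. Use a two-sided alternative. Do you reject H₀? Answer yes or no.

SE = σ/√n = 14/√33 = 2.4371
z = (x̄−μ₀)/SE = (52.12−53)/2.4371 = -0.3611
p-value (two-sided) = 0.71803
At α=0.1: p ≥ α → fail to reject H₀

reject H₀: no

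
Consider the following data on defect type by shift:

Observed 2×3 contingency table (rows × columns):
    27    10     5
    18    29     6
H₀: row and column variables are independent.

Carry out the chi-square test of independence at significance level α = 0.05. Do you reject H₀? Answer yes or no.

reject H₀: yes

Row totals [42, 53], col totals [45, 39, 11], n=95
χ² = (27−19.89)²/19.89 + (10−17.24)²/17.24 + (5−4.86)²/4.86 + (18−25.11)²/25.11 + (29−21.76)²/21.76 + (6−6.14)²/6.14 = 10.0078
df = 2
p-value (upper-tail) = 0.00671
At α=0.05: p < α → reject H₀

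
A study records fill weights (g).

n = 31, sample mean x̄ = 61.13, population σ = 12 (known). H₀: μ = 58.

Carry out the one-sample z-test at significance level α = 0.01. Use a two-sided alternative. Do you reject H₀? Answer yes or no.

SE = σ/√n = 12/√31 = 2.1553
z = (x̄−μ₀)/SE = (61.13−58)/2.1553 = 1.4523
p-value (two-sided) = 0.14643
At α=0.01: p ≥ α → fail to reject H₀

reject H₀: no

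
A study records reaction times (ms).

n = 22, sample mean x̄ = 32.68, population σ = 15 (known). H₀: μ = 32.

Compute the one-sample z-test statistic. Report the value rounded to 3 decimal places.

SE = σ/√n = 15/√22 = 3.1980
z = (x̄−μ₀)/SE = (32.68−32)/3.1980 = 0.2126

test statistic = 0.213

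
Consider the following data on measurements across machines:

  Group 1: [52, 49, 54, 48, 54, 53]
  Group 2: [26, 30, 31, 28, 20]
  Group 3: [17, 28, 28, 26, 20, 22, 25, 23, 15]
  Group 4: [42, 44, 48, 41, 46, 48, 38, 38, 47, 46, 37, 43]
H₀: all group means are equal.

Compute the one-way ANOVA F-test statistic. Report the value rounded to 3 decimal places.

Group means [51.67, 27.00, 22.67, 43.17], grand mean 36.469
SSB = Σnᵢ(x̄ᵢ−x̄)² = 4086.969; SSW = ΣΣ(x−x̄ᵢ)² = 457.000
MSB = 4086.969/3 = 1362.3229; MSW = 457.000/28 = 16.3214
F = MSB/MSW = 83.4684
df = (3, 28)

test statistic = 83.468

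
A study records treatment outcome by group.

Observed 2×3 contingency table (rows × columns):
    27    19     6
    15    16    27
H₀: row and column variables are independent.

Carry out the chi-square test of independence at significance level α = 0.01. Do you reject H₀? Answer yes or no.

Row totals [52, 58], col totals [42, 35, 33], n=110
χ² = (27−19.85)²/19.85 + (19−16.55)²/16.55 + (6−15.60)²/15.60 + (15−22.15)²/22.15 + (16−18.45)²/18.45 + (27−17.40)²/17.40 = 16.7720
df = 2
p-value (upper-tail) = 0.00023
At α=0.01: p < α → reject H₀

reject H₀: yes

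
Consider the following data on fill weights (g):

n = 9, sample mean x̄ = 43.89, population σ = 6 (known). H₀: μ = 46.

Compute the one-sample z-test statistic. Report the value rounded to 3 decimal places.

SE = σ/√n = 6/√9 = 2.0000
z = (x̄−μ₀)/SE = (43.89−46)/2.0000 = -1.0550

test statistic = -1.055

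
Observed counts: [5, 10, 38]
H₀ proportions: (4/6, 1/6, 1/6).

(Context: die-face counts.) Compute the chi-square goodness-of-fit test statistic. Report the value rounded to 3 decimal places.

n = 53; E_i = n·p_i = [35.33, 8.83, 8.83]
χ² = (5−35.33)²/35.33 + (10−8.83)²/8.83 + (38−8.83)²/8.83 = 122.5000
df = 2

test statistic = 122.500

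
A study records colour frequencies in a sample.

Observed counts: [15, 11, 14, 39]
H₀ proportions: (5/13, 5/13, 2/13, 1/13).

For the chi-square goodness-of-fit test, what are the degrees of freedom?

degrees of freedom = 3

df = k − 1 = 4 − 1 = 3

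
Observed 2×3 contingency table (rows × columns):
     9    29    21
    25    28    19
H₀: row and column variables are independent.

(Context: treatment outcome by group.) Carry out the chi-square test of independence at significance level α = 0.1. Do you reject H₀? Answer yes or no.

reject H₀: yes

Row totals [59, 72], col totals [34, 57, 40], n=131
χ² = (9−15.31)²/15.31 + (29−25.67)²/25.67 + (21−18.02)²/18.02 + (25−18.69)²/18.69 + (28−31.33)²/31.33 + (19−21.98)²/21.98 = 6.4201
df = 2
p-value (upper-tail) = 0.04035
At α=0.1: p < α → reject H₀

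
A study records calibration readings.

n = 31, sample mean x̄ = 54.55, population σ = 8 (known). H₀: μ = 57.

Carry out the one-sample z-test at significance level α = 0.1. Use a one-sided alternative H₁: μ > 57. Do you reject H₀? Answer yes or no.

SE = σ/√n = 8/√31 = 1.4368
z = (x̄−μ₀)/SE = (54.55−57)/1.4368 = -1.7051
p-value (one-sided, H₁ greater) = 0.95591
At α=0.1: p ≥ α → fail to reject H₀

reject H₀: no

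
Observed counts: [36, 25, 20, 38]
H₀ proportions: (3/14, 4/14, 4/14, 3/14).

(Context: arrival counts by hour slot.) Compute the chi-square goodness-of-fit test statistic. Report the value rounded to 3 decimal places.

n = 119; E_i = n·p_i = [25.50, 34.00, 34.00, 25.50]
χ² = (36−25.50)²/25.50 + (25−34.00)²/34.00 + (20−34.00)²/34.00 + (38−25.50)²/25.50 = 18.5980
df = 3

test statistic = 18.598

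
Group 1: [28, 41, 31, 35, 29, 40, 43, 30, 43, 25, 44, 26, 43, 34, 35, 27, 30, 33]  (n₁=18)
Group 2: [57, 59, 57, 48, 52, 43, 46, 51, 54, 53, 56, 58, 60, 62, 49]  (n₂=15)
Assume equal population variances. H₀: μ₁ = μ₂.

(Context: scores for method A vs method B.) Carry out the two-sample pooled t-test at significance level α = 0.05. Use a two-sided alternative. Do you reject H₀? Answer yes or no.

x̄₁=34.278, s₁=6.533, n₁=18
x̄₂=53.667, s₂=5.486, n₂=15
s_p² = [17·6.533² + 14·5.486²]/31 = 36.9982
SE = √(s_p²·(1/18+1/15)) = 2.1265
t = (34.278−53.667)/2.1265 = -9.1177
df = 31
p-value (two-sided) = 0.00000
At α=0.05: p < α → reject H₀

reject H₀: yes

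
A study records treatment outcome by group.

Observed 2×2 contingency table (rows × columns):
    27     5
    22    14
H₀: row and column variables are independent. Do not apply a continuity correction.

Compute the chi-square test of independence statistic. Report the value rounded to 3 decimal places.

Row totals [32, 36], col totals [49, 19], n=68
χ² = (27−23.06)²/23.06 + (5−8.94)²/8.94 + (22−25.94)²/25.94 + (14−10.06)²/10.06 = 4.5538
df = 1

test statistic = 4.554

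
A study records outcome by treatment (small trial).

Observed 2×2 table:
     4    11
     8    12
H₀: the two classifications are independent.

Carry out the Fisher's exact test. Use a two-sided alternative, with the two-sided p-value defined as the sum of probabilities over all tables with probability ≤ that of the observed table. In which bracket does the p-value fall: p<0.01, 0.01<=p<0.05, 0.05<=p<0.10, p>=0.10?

p-value bracket: p>=0.10

Margins: r₁=15, r₂=20, c₁=12, c₂=23, n=35
p_obs = C(15,4)·C(20,8)/C(35,12); sum pmf over tables with pmf ≤ p_obs
p-value (two-sided) = 0.48854
→ bracket: p>=0.10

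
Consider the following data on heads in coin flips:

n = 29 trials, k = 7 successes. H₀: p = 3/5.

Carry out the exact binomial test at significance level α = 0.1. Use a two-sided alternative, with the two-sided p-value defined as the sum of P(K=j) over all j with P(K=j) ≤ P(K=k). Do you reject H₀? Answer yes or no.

reject H₀: yes

Exact binomial: n=29, k=7, p₀=3/5=0.6000
P(X=j) = C(n,j)·p₀^j·(1−p₀)^(n−j); p = Σ P(X=j) over j with P(X=j) ≤ P(X=7)
p-value (two-sided) = 0.00017
At α=0.1: p < α → reject H₀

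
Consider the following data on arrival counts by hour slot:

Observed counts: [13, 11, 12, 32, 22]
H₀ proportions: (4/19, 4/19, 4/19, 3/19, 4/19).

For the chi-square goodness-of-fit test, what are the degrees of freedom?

df = k − 1 = 5 − 1 = 4

degrees of freedom = 4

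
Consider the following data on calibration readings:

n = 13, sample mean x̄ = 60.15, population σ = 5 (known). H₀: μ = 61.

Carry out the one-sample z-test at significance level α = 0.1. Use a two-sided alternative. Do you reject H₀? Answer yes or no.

SE = σ/√n = 5/√13 = 1.3868
z = (x̄−μ₀)/SE = (60.15−61)/1.3868 = -0.6129
p-value (two-sided) = 0.53991
At α=0.1: p ≥ α → fail to reject H₀

reject H₀: no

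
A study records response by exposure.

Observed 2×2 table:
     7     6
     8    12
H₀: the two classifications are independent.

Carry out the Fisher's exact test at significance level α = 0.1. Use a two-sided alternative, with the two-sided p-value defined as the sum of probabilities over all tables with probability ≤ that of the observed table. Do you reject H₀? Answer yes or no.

Margins: r₁=13, r₂=20, c₁=15, c₂=18, n=33
p_obs = C(13,7)·C(20,8)/C(33,15); sum pmf over tables with pmf ≤ p_obs
p-value (two-sided) = 0.49284
At α=0.1: p ≥ α → fail to reject H₀

reject H₀: no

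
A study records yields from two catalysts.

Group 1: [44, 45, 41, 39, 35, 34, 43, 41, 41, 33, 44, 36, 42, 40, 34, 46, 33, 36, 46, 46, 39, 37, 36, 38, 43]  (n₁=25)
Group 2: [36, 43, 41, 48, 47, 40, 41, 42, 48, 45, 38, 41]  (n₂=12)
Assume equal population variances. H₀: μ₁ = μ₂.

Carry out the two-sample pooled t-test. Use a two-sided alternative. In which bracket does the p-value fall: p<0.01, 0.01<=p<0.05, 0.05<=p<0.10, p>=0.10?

x̄₁=39.680, s₁=4.308, n₁=25
x̄₂=42.500, s₂=3.849, n₂=12
s_p² = [24·4.308² + 11·3.849²]/35 = 17.3840
SE = √(s_p²·(1/25+1/12)) = 1.4642
t = (39.680−42.500)/1.4642 = -1.9259
df = 35
p-value (two-sided) = 0.06227
→ bracket: 0.05<=p<0.10

p-value bracket: 0.05<=p<0.10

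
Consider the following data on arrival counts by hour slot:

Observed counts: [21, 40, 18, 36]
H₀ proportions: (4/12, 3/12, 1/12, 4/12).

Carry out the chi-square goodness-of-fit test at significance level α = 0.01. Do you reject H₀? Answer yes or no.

n = 115; E_i = n·p_i = [38.33, 28.75, 9.58, 38.33]
χ² = (21−38.33)²/38.33 + (40−28.75)²/28.75 + (18−9.58)²/9.58 + (36−38.33)²/38.33 = 19.7739
df = 3
p-value (upper-tail) = 0.00019
At α=0.01: p < α → reject H₀

reject H₀: yes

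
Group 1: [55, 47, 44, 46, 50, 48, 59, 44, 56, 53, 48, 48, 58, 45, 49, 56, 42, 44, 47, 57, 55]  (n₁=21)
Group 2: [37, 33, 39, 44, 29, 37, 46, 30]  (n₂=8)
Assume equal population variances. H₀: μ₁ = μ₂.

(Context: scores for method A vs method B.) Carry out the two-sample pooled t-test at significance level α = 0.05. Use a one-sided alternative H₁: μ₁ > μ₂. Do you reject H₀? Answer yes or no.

reject H₀: yes

x̄₁=50.048, s₁=5.334, n₁=21
x̄₂=36.875, s₂=6.128, n₂=8
s_p² = [20·5.334² + 7·6.128²]/27 = 30.8084
SE = √(s_p²·(1/21+1/8)) = 2.3061
t = (50.048−36.875)/2.3061 = 5.7121
df = 27
p-value (one-sided, H₁ greater) = 0.00000
At α=0.05: p < α → reject H₀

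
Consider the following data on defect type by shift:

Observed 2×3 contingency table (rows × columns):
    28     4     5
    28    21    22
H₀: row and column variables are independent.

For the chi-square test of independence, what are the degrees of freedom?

df = (r−1)(c−1) = (2−1)·(3−1) = 2

degrees of freedom = 2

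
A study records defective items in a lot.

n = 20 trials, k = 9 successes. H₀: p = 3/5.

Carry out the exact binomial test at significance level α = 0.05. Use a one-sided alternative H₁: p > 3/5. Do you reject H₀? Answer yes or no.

reject H₀: no

Exact binomial: n=20, k=9, p₀=3/5=0.6000
P(X≥9) from Σ C(n,i)·p₀^i·(1−p₀)^(n−i)
p-value (one-sided, H₁ greater) = 0.94347
At α=0.05: p ≥ α → fail to reject H₀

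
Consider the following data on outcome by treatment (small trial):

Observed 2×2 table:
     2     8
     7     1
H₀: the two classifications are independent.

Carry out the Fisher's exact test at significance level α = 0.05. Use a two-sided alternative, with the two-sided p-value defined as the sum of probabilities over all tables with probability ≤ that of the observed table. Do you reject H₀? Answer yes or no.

reject H₀: yes

Margins: r₁=10, r₂=8, c₁=9, c₂=9, n=18
p_obs = C(10,2)·C(8,7)/C(18,9); sum pmf over tables with pmf ≤ p_obs
p-value (two-sided) = 0.01522
At α=0.05: p < α → reject H₀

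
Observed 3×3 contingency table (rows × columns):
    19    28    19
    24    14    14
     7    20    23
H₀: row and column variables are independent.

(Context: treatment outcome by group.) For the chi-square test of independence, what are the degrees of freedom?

df = (r−1)(c−1) = (3−1)·(3−1) = 4

degrees of freedom = 4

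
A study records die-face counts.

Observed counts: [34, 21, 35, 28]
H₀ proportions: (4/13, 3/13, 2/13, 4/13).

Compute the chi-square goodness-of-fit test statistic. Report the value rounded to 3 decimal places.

n = 118; E_i = n·p_i = [36.31, 27.23, 18.15, 36.31]
χ² = (34−36.31)²/36.31 + (21−27.23)²/27.23 + (35−18.15)²/18.15 + (28−36.31)²/36.31 = 19.1059
df = 3

test statistic = 19.106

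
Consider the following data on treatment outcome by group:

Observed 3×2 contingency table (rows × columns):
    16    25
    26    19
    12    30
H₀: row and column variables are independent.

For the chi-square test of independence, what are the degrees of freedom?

degrees of freedom = 2

df = (r−1)(c−1) = (3−1)·(2−1) = 2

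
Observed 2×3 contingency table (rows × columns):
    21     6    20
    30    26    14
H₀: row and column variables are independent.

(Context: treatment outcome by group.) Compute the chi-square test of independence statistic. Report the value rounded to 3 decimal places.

Row totals [47, 70], col totals [51, 32, 34], n=117
χ² = (21−20.49)²/20.49 + (6−12.85)²/12.85 + (20−13.66)²/13.66 + (30−30.51)²/30.51 + (26−19.15)²/19.15 + (14−20.34)²/20.34 = 11.0528
df = 2

test statistic = 11.053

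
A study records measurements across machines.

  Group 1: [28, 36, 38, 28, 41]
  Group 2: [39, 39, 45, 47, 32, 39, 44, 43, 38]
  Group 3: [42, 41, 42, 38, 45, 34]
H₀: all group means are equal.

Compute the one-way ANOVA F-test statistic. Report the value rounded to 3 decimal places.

Group means [34.20, 40.67, 40.33], grand mean 38.950
SSB = Σnᵢ(x̄ᵢ−x̄)² = 150.817; SSW = ΣΣ(x−x̄ᵢ)² = 380.133
MSB = 150.817/2 = 75.4083; MSW = 380.133/17 = 22.3608
F = MSB/MSW = 3.3723
df = (2, 17)

test statistic = 3.372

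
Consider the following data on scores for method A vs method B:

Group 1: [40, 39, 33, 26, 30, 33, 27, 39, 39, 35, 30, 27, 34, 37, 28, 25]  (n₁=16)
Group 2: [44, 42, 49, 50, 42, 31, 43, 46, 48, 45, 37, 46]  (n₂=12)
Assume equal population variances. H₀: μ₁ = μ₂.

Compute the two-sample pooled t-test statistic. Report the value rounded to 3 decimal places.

test statistic = -5.473

x̄₁=32.625, s₁=5.188, n₁=16
x̄₂=43.583, s₂=5.316, n₂=12
s_p² = [15·5.188² + 11·5.316²]/26 = 27.4872
SE = √(s_p²·(1/16+1/12)) = 2.0021
t = (32.625−43.583)/2.0021 = -5.4733
df = 26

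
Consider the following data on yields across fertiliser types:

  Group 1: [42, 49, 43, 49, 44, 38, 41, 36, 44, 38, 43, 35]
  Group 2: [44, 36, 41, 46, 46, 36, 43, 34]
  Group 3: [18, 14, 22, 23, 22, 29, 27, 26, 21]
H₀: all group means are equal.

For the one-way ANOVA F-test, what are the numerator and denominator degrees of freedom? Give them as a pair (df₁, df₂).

degrees of freedom = [2, 26]

k = 3 groups, N = 29 total
df = (k−1, N−k) = (3−1, 29−3) = (2, 26)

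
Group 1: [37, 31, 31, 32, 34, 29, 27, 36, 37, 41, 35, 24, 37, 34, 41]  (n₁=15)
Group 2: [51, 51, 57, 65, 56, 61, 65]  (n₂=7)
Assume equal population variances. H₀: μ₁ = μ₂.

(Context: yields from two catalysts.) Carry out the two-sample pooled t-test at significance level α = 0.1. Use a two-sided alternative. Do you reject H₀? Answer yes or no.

reject H₀: yes

x̄₁=33.733, s₁=4.818, n₁=15
x̄₂=58.000, s₂=5.916, n₂=7
s_p² = [14·4.818² + 6·5.916²]/20 = 26.7467
SE = √(s_p²·(1/15+1/7)) = 2.3673
t = (33.733−58.000)/2.3673 = -10.2508
df = 20
p-value (two-sided) = 0.00000
At α=0.1: p < α → reject H₀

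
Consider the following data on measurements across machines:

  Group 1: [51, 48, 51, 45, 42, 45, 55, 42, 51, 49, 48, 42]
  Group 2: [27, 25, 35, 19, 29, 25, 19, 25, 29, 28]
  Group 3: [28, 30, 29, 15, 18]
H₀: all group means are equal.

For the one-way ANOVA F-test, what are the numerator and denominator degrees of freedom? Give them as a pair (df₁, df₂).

k = 3 groups, N = 27 total
df = (k−1, N−k) = (3−1, 27−3) = (2, 24)

degrees of freedom = [2, 24]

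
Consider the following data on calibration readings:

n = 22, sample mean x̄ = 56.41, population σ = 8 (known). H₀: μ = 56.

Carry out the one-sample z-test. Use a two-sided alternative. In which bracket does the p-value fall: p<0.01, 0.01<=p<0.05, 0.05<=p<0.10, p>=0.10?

SE = σ/√n = 8/√22 = 1.7056
z = (x̄−μ₀)/SE = (56.41−56)/1.7056 = 0.2404
p-value (two-sided) = 0.81003
→ bracket: p>=0.10

p-value bracket: p>=0.10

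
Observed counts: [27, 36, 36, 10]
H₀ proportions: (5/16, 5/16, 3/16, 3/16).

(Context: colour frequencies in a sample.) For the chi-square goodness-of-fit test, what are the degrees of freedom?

degrees of freedom = 3

df = k − 1 = 4 − 1 = 3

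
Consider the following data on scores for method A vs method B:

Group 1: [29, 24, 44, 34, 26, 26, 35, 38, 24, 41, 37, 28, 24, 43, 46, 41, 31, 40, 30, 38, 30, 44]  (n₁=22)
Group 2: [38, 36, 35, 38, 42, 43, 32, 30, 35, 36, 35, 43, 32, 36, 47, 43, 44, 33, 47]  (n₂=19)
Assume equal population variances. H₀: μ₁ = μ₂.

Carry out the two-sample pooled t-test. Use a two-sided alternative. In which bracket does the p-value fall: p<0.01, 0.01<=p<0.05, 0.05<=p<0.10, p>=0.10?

p-value bracket: 0.05<=p<0.10

x̄₁=34.227, s₁=7.335, n₁=22
x̄₂=38.158, s₂=5.210, n₂=19
s_p² = [21·7.335² + 18·5.210²]/39 = 41.4972
SE = √(s_p²·(1/22+1/19)) = 2.0175
t = (34.227−38.158)/2.0175 = -1.9483
df = 39
p-value (two-sided) = 0.05861
→ bracket: 0.05<=p<0.10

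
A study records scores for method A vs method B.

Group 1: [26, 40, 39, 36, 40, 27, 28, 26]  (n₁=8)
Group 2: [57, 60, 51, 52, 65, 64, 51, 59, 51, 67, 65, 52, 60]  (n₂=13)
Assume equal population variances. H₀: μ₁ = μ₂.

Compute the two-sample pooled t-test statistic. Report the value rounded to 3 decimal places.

test statistic = -8.971

x̄₁=32.750, s₁=6.563, n₁=8
x̄₂=58.000, s₂=6.083, n₂=13
s_p² = [7·6.563² + 12·6.083²]/19 = 39.2368
SE = √(s_p²·(1/8+1/13)) = 2.8148
t = (32.750−58.000)/2.8148 = -8.9706
df = 19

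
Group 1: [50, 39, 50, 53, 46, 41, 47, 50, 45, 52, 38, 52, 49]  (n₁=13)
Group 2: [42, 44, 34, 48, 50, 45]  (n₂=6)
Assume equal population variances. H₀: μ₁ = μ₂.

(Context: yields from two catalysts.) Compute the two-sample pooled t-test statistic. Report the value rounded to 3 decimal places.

test statistic = 1.264

x̄₁=47.077, s₁=5.024, n₁=13
x̄₂=43.833, s₂=5.601, n₂=6
s_p² = [12·5.024² + 5·5.601²]/17 = 27.0445
SE = √(s_p²·(1/13+1/6)) = 2.5667
t = (47.077−43.833)/2.5667 = 1.2637
df = 17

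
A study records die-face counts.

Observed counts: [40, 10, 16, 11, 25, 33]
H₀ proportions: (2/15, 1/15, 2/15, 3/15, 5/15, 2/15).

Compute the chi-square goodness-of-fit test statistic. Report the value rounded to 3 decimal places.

test statistic = 58.093

n = 135; E_i = n·p_i = [18.00, 9.00, 18.00, 27.00, 45.00, 18.00]
χ² = (40−18.00)²/18.00 + (10−9.00)²/9.00 + (16−18.00)²/18.00 + (11−27.00)²/27.00 + (25−45.00)²/45.00 + (33−18.00)²/18.00 = 58.0926
df = 5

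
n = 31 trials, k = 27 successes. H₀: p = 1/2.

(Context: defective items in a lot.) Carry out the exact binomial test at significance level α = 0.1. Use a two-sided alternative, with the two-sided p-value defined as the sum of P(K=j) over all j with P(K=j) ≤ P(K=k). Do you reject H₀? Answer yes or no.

Exact binomial: n=31, k=27, p₀=1/2=0.5000
P(X=j) = C(n,j)·p₀^j·(1−p₀)^(n−j); p = Σ P(X=j) over j with P(X=j) ≤ P(X=27)
p-value (two-sided) = 0.00003
At α=0.1: p < α → reject H₀

reject H₀: yes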